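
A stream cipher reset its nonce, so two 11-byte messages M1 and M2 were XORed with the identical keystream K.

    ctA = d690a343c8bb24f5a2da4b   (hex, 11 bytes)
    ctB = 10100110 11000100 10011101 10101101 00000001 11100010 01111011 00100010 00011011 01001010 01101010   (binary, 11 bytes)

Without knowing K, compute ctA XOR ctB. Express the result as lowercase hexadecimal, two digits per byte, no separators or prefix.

ctA ⊕ ctB = (M1 ⊕ K) ⊕ (M2 ⊕ K) = M1 ⊕ M2 — the shared key cancels under XOR.
byte 0: d6 XOR a6 = 70
byte 1: 90 XOR c4 = 54
byte 2: a3 XOR 9d = 3e
byte 3: 43 XOR ad = ee
byte 4: c8 XOR 01 = c9
byte 5: bb XOR e2 = 59
byte 6: 24 XOR 7b = 5f
byte 7: f5 XOR 22 = d7
byte 8: a2 XOR 1b = b9
byte 9: da XOR 4a = 90
byte 10: 4b XOR 6a = 21

70543eeec9595fd7b99021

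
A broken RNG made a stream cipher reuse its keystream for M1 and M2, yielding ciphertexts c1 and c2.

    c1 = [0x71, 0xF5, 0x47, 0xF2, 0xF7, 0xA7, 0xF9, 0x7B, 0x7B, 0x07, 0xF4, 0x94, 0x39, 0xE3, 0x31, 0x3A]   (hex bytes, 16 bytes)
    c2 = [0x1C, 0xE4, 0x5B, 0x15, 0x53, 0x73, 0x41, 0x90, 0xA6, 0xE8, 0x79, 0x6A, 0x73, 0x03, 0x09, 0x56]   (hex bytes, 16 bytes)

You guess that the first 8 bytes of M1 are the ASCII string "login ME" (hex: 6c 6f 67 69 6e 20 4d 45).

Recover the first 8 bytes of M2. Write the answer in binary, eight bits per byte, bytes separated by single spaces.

00000001 01111110 01111011 10001110 11001010 11110100 11110101 10101110

First, c1 ⊕ c2 = (M1 ⊕ K) ⊕ (M2 ⊕ K) = M1 ⊕ M2, so the key drops out. Then M2 = (M1 ⊕ M2) ⊕ M1 over the first 8 bytes.
byte 0: (71 ⊕ 1c) ⊕ 6c = 6d ⊕ 6c = 01
byte 1: (f5 ⊕ e4) ⊕ 6f = 11 ⊕ 6f = 7e
byte 2: (47 ⊕ 5b) ⊕ 67 = 1c ⊕ 67 = 7b
byte 3: (f2 ⊕ 15) ⊕ 69 = e7 ⊕ 69 = 8e
byte 4: (f7 ⊕ 53) ⊕ 6e = a4 ⊕ 6e = ca
byte 5: (a7 ⊕ 73) ⊕ 20 = d4 ⊕ 20 = f4
byte 6: (f9 ⊕ 41) ⊕ 4d = b8 ⊕ 4d = f5
byte 7: (7b ⊕ 90) ⊕ 45 = eb ⊕ 45 = ae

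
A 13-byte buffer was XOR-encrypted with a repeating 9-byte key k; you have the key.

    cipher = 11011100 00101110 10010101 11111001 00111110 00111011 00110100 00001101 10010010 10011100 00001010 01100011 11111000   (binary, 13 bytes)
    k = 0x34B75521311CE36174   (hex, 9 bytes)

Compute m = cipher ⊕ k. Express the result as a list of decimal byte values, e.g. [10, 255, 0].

The 9-byte key repeats, so the effective keystream is 34 b7 55 21 31 1c e3 61 74 34 b7 55 21.
byte 0: dc ⊕ 34 = e8
byte 1: 2e ⊕ b7 = 99
byte 2: 95 ⊕ 55 = c0
byte 3: f9 ⊕ 21 = d8
byte 4: 3e ⊕ 31 = 0f
byte 5: 3b ⊕ 1c = 27
byte 6: 34 ⊕ e3 = d7
byte 7: 0d ⊕ 61 = 6c
byte 8: 92 ⊕ 74 = e6
byte 9: 9c ⊕ 34 = a8
byte 10: 0a ⊕ b7 = bd
byte 11: 63 ⊕ 55 = 36
byte 12: f8 ⊕ 21 = d9

[232, 153, 192, 216, 15, 39, 215, 108, 230, 168, 189, 54, 217]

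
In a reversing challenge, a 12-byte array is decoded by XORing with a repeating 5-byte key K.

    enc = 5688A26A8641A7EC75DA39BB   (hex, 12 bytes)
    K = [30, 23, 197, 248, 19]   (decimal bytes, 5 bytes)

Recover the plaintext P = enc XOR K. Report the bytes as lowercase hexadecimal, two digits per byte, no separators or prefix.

The 5-byte key repeats, so the effective keystream is 1e 17 c5 f8 13 1e 17 c5 f8 13 1e 17.
byte 0: 56 ^ 1e = 48
byte 1: 88 ^ 17 = 9f
byte 2: a2 ^ c5 = 67
byte 3: 6a ^ f8 = 92
byte 4: 86 ^ 13 = 95
byte 5: 41 ^ 1e = 5f
byte 6: a7 ^ 17 = b0
byte 7: ec ^ c5 = 29
byte 8: 75 ^ f8 = 8d
byte 9: da ^ 13 = c9
byte 10: 39 ^ 1e = 27
byte 11: bb ^ 17 = ac

489f6792955fb0298dc927ac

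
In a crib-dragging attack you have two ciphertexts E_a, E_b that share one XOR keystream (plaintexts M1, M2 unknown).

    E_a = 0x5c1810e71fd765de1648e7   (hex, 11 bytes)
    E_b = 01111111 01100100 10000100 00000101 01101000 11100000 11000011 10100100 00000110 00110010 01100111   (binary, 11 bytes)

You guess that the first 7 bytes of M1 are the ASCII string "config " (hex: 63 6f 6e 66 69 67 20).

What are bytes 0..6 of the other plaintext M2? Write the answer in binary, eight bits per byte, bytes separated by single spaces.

01000000 00010011 11111010 10000100 00011110 01010000 10000110

First, E_a ⊕ E_b = (M1 ⊕ K) ⊕ (M2 ⊕ K) = M1 ⊕ M2, so the key drops out. Then M2 = (M1 ⊕ M2) ⊕ M1 over the first 7 bytes.
byte 0: (5c xor 7f) xor 63 = 23 xor 63 = 40
byte 1: (18 xor 64) xor 6f = 7c xor 6f = 13
byte 2: (10 xor 84) xor 6e = 94 xor 6e = fa
byte 3: (e7 xor 05) xor 66 = e2 xor 66 = 84
byte 4: (1f xor 68) xor 69 = 77 xor 69 = 1e
byte 5: (d7 xor e0) xor 67 = 37 xor 67 = 50
byte 6: (65 xor c3) xor 20 = a6 xor 20 = 86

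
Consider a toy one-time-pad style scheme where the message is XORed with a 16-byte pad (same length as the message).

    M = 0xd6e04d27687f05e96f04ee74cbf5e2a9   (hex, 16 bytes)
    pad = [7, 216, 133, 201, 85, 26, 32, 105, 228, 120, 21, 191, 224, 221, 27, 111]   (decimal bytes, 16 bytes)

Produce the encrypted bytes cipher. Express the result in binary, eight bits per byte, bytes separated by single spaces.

11010001 00111000 11001000 11101110 00111101 01100101 00100101 10000000 10001011 01111100 11111011 11001011 00101011 00101000 11111001 11000110

d6 ⊕ 07 = d1
e0 ⊕ d8 = 38
4d ⊕ 85 = c8
27 ⊕ c9 = ee
68 ⊕ 55 = 3d
7f ⊕ 1a = 65
05 ⊕ 20 = 25
e9 ⊕ 69 = 80
6f ⊕ e4 = 8b
04 ⊕ 78 = 7c
ee ⊕ 15 = fb
74 ⊕ bf = cb
cb ⊕ e0 = 2b
f5 ⊕ dd = 28
e2 ⊕ 1b = f9
a9 ⊕ 6f = c6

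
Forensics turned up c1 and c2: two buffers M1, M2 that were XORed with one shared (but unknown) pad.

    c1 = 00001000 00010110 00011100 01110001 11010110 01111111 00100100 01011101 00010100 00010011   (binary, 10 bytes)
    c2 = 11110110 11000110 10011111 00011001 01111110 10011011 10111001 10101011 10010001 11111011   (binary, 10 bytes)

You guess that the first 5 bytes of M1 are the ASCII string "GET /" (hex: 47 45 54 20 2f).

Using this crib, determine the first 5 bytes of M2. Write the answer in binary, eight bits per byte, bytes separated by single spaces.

First, c1 ⊕ c2 = (M1 ⊕ K) ⊕ (M2 ⊕ K) = M1 ⊕ M2, so the key drops out. Then M2 = (M1 ⊕ M2) ⊕ M1 over the first 5 bytes.
byte 0: (08 ⊕ f6) ⊕ 47 = fe ⊕ 47 = b9
byte 1: (16 ⊕ c6) ⊕ 45 = d0 ⊕ 45 = 95
byte 2: (1c ⊕ 9f) ⊕ 54 = 83 ⊕ 54 = d7
byte 3: (71 ⊕ 19) ⊕ 20 = 68 ⊕ 20 = 48
byte 4: (d6 ⊕ 7e) ⊕ 2f = a8 ⊕ 2f = 87

10111001 10010101 11010111 01001000 10000111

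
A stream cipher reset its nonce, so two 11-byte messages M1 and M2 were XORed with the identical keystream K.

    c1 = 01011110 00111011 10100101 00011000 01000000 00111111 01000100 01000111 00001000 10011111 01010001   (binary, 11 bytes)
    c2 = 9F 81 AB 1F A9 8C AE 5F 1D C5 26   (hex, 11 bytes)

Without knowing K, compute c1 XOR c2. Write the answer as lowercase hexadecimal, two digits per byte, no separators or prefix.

c1 ⊕ c2 = (M1 ⊕ K) ⊕ (M2 ⊕ K) = M1 ⊕ M2 — the shared key cancels under XOR.
byte 0: 5e xor 9f = c1
byte 1: 3b xor 81 = ba
byte 2: a5 xor ab = 0e
byte 3: 18 xor 1f = 07
byte 4: 40 xor a9 = e9
byte 5: 3f xor 8c = b3
byte 6: 44 xor ae = ea
byte 7: 47 xor 5f = 18
byte 8: 08 xor 1d = 15
byte 9: 9f xor c5 = 5a
byte 10: 51 xor 26 = 77

c1ba0e07e9b3ea18155a77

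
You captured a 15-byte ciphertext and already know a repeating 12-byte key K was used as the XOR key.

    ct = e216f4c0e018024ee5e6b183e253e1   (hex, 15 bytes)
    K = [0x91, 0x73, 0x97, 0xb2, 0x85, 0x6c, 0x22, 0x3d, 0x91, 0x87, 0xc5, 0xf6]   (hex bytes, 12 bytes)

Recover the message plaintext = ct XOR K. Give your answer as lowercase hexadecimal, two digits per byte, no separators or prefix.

736563726574207374617475732076

The 12-byte key repeats, so the effective keystream is 91 73 97 b2 85 6c 22 3d 91 87 c5 f6 91 73 97.
byte 0: e2 ^ 91 = 73
byte 1: 16 ^ 73 = 65
byte 2: f4 ^ 97 = 63
byte 3: c0 ^ b2 = 72
byte 4: e0 ^ 85 = 65
byte 5: 18 ^ 6c = 74
byte 6: 02 ^ 22 = 20
byte 7: 4e ^ 3d = 73
byte 8: e5 ^ 91 = 74
byte 9: e6 ^ 87 = 61
byte 10: b1 ^ c5 = 74
byte 11: 83 ^ f6 = 75
byte 12: e2 ^ 91 = 73
byte 13: 53 ^ 73 = 20
byte 14: e1 ^ 97 = 76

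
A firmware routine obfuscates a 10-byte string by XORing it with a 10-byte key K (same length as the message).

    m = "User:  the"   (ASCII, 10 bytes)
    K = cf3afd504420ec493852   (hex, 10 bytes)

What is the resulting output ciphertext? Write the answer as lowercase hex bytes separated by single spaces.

01010101 ⊕ 11001111 = 10011010
01110011 ⊕ 00111010 = 01001001
01100101 ⊕ 11111101 = 10011000
01110010 ⊕ 01010000 = 00100010
00111010 ⊕ 01000100 = 01111110
00100000 ⊕ 00100000 = 00000000
00100000 ⊕ 11101100 = 11001100
01110100 ⊕ 01001001 = 00111101
01101000 ⊕ 00111000 = 01010000
01100101 ⊕ 01010010 = 00110111

9a 49 98 22 7e 00 cc 3d 50 37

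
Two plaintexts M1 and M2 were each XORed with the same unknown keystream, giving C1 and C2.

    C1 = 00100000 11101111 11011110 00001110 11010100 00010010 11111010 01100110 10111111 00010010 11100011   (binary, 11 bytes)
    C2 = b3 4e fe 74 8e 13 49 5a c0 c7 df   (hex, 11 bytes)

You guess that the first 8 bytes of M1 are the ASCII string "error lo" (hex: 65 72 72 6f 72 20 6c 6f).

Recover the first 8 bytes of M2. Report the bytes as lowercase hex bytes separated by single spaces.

f6 d3 52 15 28 21 df 53

First, C1 ⊕ C2 = (M1 ⊕ K) ⊕ (M2 ⊕ K) = M1 ⊕ M2, so the key drops out. Then M2 = (M1 ⊕ M2) ⊕ M1 over the first 8 bytes.
byte 0: (20 ^ b3) ^ 65 = 93 ^ 65 = f6
byte 1: (ef ^ 4e) ^ 72 = a1 ^ 72 = d3
byte 2: (de ^ fe) ^ 72 = 20 ^ 72 = 52
byte 3: (0e ^ 74) ^ 6f = 7a ^ 6f = 15
byte 4: (d4 ^ 8e) ^ 72 = 5a ^ 72 = 28
byte 5: (12 ^ 13) ^ 20 = 01 ^ 20 = 21
byte 6: (fa ^ 49) ^ 6c = b3 ^ 6c = df
byte 7: (66 ^ 5a) ^ 6f = 3c ^ 6f = 53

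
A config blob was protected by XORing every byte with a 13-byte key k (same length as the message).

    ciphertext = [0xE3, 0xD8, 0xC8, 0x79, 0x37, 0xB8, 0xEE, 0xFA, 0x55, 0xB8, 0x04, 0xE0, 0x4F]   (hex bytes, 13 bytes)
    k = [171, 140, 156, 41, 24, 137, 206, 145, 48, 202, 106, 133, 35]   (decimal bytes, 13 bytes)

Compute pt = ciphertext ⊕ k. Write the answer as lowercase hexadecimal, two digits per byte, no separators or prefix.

485454502f31206b65726e656c

XOR is its own inverse, so applying the key byte-wise gives the result directly.
byte 0: e3 xor ab = 48
byte 1: d8 xor 8c = 54
byte 2: c8 xor 9c = 54
byte 3: 79 xor 29 = 50
byte 4: 37 xor 18 = 2f
byte 5: b8 xor 89 = 31
byte 6: ee xor ce = 20
byte 7: fa xor 91 = 6b
byte 8: 55 xor 30 = 65
byte 9: b8 xor ca = 72
byte 10: 04 xor 6a = 6e
byte 11: e0 xor 85 = 65
byte 12: 4f xor 23 = 6c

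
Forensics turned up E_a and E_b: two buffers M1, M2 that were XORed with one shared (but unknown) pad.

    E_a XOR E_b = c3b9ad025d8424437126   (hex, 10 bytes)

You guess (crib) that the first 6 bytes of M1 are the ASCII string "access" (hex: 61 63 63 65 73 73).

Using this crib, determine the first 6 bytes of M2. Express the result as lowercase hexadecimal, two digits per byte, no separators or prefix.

a2dace672ef7

Since E_a ⊕ E_b = M1 ⊕ M2, XORing with the guessed M1 bytes yields the corresponding M2 bytes: M2 = (E_a ⊕ E_b) ⊕ M1.
11000011 XOR 01100001 = 10100010
10111001 XOR 01100011 = 11011010
10101101 XOR 01100011 = 11001110
00000010 XOR 01100101 = 01100111
01011101 XOR 01110011 = 00101110
10000100 XOR 01110011 = 11110111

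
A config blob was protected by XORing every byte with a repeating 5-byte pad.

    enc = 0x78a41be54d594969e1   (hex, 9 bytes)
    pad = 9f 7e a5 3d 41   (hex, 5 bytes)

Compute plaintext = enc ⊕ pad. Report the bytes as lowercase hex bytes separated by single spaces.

e7 da be d8 0c c6 37 cc dc

The 5-byte key repeats, so the effective keystream is 9f 7e a5 3d 41 9f 7e a5 3d.
byte 0: 01111000 ^ 10011111 = 11100111
byte 1: 10100100 ^ 01111110 = 11011010
byte 2: 00011011 ^ 10100101 = 10111110
byte 3: 11100101 ^ 00111101 = 11011000
byte 4: 01001101 ^ 01000001 = 00001100
byte 5: 01011001 ^ 10011111 = 11000110
byte 6: 01001001 ^ 01111110 = 00110111
byte 7: 01101001 ^ 10100101 = 11001100
byte 8: 11100001 ^ 00111101 = 11011100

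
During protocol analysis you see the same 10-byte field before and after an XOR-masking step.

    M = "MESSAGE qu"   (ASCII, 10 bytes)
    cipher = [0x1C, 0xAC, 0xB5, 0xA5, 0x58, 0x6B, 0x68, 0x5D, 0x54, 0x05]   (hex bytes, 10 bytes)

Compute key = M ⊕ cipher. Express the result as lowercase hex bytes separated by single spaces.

Since cipher = M ⊕ key, XORing both sides with M gives key = M ⊕ cipher.
4d ⊕ 1c = 51
45 ⊕ ac = e9
53 ⊕ b5 = e6
53 ⊕ a5 = f6
41 ⊕ 58 = 19
47 ⊕ 6b = 2c
45 ⊕ 68 = 2d
20 ⊕ 5d = 7d
71 ⊕ 54 = 25
75 ⊕ 05 = 70

51 e9 e6 f6 19 2c 2d 7d 25 70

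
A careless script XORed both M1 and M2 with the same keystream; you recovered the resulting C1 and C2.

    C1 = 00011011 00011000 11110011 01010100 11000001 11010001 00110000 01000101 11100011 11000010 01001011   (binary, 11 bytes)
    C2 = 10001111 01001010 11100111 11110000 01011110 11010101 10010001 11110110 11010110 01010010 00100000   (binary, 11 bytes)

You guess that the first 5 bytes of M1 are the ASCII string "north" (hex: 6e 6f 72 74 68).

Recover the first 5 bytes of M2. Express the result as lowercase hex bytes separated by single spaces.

fa 3d 66 d0 f7

First, C1 ⊕ C2 = (M1 ⊕ K) ⊕ (M2 ⊕ K) = M1 ⊕ M2, so the key drops out. Then M2 = (M1 ⊕ M2) ⊕ M1 over the first 5 bytes.
byte 0: (1b XOR 8f) XOR 6e = 94 XOR 6e = fa
byte 1: (18 XOR 4a) XOR 6f = 52 XOR 6f = 3d
byte 2: (f3 XOR e7) XOR 72 = 14 XOR 72 = 66
byte 3: (54 XOR f0) XOR 74 = a4 XOR 74 = d0
byte 4: (c1 XOR 5e) XOR 68 = 9f XOR 68 = f7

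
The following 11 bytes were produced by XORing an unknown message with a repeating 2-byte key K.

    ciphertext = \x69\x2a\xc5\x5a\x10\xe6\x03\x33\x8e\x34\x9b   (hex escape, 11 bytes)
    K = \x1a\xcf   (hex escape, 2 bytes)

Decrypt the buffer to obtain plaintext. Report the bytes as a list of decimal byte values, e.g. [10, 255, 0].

[115, 229, 223, 149, 10, 41, 25, 252, 148, 251, 129]

The 2-byte key repeats, so the effective keystream is 1a cf 1a cf 1a cf 1a cf 1a cf 1a.
byte 0: 69 ⊕ 1a = 73
byte 1: 2a ⊕ cf = e5
byte 2: c5 ⊕ 1a = df
byte 3: 5a ⊕ cf = 95
byte 4: 10 ⊕ 1a = 0a
byte 5: e6 ⊕ cf = 29
byte 6: 03 ⊕ 1a = 19
byte 7: 33 ⊕ cf = fc
byte 8: 8e ⊕ 1a = 94
byte 9: 34 ⊕ cf = fb
byte 10: 9b ⊕ 1a = 81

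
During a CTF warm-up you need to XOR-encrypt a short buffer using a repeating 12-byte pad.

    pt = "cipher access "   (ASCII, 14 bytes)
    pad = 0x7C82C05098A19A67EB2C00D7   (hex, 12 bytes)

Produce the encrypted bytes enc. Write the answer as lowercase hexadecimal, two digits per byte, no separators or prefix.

1febb038fdd3ba06884f65a40fa2

The 12-byte key repeats, so the effective keystream is 7c 82 c0 50 98 a1 9a 67 eb 2c 00 d7 7c 82.
byte 0: 63 ^ 7c = 1f
byte 1: 69 ^ 82 = eb
byte 2: 70 ^ c0 = b0
byte 3: 68 ^ 50 = 38
byte 4: 65 ^ 98 = fd
byte 5: 72 ^ a1 = d3
byte 6: 20 ^ 9a = ba
byte 7: 61 ^ 67 = 06
byte 8: 63 ^ eb = 88
byte 9: 63 ^ 2c = 4f
byte 10: 65 ^ 00 = 65
byte 11: 73 ^ d7 = a4
byte 12: 73 ^ 7c = 0f
byte 13: 20 ^ 82 = a2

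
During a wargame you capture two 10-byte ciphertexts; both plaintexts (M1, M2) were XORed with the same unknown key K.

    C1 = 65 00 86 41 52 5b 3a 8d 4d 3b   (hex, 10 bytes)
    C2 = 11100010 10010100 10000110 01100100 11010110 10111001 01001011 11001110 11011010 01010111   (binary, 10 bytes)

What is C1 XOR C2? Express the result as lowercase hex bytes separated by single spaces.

C1 ⊕ C2 = (M1 ⊕ K) ⊕ (M2 ⊕ K) = M1 ⊕ M2 — the shared key cancels under XOR.
byte 0: 65 xor e2 = 87
byte 1: 00 xor 94 = 94
byte 2: 86 xor 86 = 00
byte 3: 41 xor 64 = 25
byte 4: 52 xor d6 = 84
byte 5: 5b xor b9 = e2
byte 6: 3a xor 4b = 71
byte 7: 8d xor ce = 43
byte 8: 4d xor da = 97
byte 9: 3b xor 57 = 6c

87 94 00 25 84 e2 71 43 97 6c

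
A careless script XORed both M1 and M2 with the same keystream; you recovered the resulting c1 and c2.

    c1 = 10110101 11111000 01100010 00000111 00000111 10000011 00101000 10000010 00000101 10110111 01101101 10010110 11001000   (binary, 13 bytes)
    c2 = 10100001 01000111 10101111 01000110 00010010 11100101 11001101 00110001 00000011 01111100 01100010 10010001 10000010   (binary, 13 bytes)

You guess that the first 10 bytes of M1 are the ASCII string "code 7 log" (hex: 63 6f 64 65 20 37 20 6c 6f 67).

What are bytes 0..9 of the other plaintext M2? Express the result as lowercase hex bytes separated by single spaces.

First, c1 ⊕ c2 = (M1 ⊕ K) ⊕ (M2 ⊕ K) = M1 ⊕ M2, so the key drops out. Then M2 = (M1 ⊕ M2) ⊕ M1 over the first 10 bytes.
byte 0: (b5 ^ a1) ^ 63 = 14 ^ 63 = 77
byte 1: (f8 ^ 47) ^ 6f = bf ^ 6f = d0
byte 2: (62 ^ af) ^ 64 = cd ^ 64 = a9
byte 3: (07 ^ 46) ^ 65 = 41 ^ 65 = 24
byte 4: (07 ^ 12) ^ 20 = 15 ^ 20 = 35
byte 5: (83 ^ e5) ^ 37 = 66 ^ 37 = 51
byte 6: (28 ^ cd) ^ 20 = e5 ^ 20 = c5
byte 7: (82 ^ 31) ^ 6c = b3 ^ 6c = df
byte 8: (05 ^ 03) ^ 6f = 06 ^ 6f = 69
byte 9: (b7 ^ 7c) ^ 67 = cb ^ 67 = ac

77 d0 a9 24 35 51 c5 df 69 ac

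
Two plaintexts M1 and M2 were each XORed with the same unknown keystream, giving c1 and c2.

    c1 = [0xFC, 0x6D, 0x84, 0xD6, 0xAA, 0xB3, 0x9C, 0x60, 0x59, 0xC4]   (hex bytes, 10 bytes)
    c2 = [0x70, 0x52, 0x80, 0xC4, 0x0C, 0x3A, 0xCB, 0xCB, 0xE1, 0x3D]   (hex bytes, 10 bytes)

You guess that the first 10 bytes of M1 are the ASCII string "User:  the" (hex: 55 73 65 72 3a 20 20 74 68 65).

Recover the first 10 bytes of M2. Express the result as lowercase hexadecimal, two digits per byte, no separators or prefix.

First, c1 ⊕ c2 = (M1 ⊕ K) ⊕ (M2 ⊕ K) = M1 ⊕ M2, so the key drops out. Then M2 = (M1 ⊕ M2) ⊕ M1 over the first 10 bytes.
byte 0: (fc ⊕ 70) ⊕ 55 = 8c ⊕ 55 = d9
byte 1: (6d ⊕ 52) ⊕ 73 = 3f ⊕ 73 = 4c
byte 2: (84 ⊕ 80) ⊕ 65 = 04 ⊕ 65 = 61
byte 3: (d6 ⊕ c4) ⊕ 72 = 12 ⊕ 72 = 60
byte 4: (aa ⊕ 0c) ⊕ 3a = a6 ⊕ 3a = 9c
byte 5: (b3 ⊕ 3a) ⊕ 20 = 89 ⊕ 20 = a9
byte 6: (9c ⊕ cb) ⊕ 20 = 57 ⊕ 20 = 77
byte 7: (60 ⊕ cb) ⊕ 74 = ab ⊕ 74 = df
byte 8: (59 ⊕ e1) ⊕ 68 = b8 ⊕ 68 = d0
byte 9: (c4 ⊕ 3d) ⊕ 65 = f9 ⊕ 65 = 9c

d94c61609ca977dfd09c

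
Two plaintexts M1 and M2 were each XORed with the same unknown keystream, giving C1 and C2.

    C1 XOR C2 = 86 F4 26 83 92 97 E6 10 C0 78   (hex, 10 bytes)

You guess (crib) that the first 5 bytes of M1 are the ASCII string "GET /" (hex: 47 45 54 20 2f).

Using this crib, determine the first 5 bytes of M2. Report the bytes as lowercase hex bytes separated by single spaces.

c1 b1 72 a3 bd

Since C1 ⊕ C2 = M1 ⊕ M2, XORing with the guessed M1 bytes yields the corresponding M2 bytes: M2 = (C1 ⊕ C2) ⊕ M1.
10000110 xor 01000111 = 11000001
11110100 xor 01000101 = 10110001
00100110 xor 01010100 = 01110010
10000011 xor 00100000 = 10100011
10010010 xor 00101111 = 10111101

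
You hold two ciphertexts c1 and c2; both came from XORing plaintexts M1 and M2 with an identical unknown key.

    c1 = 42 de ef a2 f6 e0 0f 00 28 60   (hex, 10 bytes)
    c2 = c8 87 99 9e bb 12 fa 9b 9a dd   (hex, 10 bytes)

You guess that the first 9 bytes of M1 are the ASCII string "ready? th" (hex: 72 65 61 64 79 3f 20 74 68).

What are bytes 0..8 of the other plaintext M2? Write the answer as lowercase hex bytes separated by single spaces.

f8 3c 17 58 34 cd d5 ef da

First, c1 ⊕ c2 = (M1 ⊕ K) ⊕ (M2 ⊕ K) = M1 ⊕ M2, so the key drops out. Then M2 = (M1 ⊕ M2) ⊕ M1 over the first 9 bytes.
byte 0: (42 XOR c8) XOR 72 = 8a XOR 72 = f8
byte 1: (de XOR 87) XOR 65 = 59 XOR 65 = 3c
byte 2: (ef XOR 99) XOR 61 = 76 XOR 61 = 17
byte 3: (a2 XOR 9e) XOR 64 = 3c XOR 64 = 58
byte 4: (f6 XOR bb) XOR 79 = 4d XOR 79 = 34
byte 5: (e0 XOR 12) XOR 3f = f2 XOR 3f = cd
byte 6: (0f XOR fa) XOR 20 = f5 XOR 20 = d5
byte 7: (00 XOR 9b) XOR 74 = 9b XOR 74 = ef
byte 8: (28 XOR 9a) XOR 68 = b2 XOR 68 = da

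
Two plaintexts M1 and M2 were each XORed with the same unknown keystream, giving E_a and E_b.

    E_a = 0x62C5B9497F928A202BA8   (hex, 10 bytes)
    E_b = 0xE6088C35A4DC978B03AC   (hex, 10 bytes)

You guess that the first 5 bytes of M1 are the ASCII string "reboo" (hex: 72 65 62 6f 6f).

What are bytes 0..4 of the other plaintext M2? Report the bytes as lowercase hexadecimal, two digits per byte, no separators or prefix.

f6a85713b4

First, E_a ⊕ E_b = (M1 ⊕ K) ⊕ (M2 ⊕ K) = M1 ⊕ M2, so the key drops out. Then M2 = (M1 ⊕ M2) ⊕ M1 over the first 5 bytes.
byte 0: (62 ⊕ e6) ⊕ 72 = 84 ⊕ 72 = f6
byte 1: (c5 ⊕ 08) ⊕ 65 = cd ⊕ 65 = a8
byte 2: (b9 ⊕ 8c) ⊕ 62 = 35 ⊕ 62 = 57
byte 3: (49 ⊕ 35) ⊕ 6f = 7c ⊕ 6f = 13
byte 4: (7f ⊕ a4) ⊕ 6f = db ⊕ 6f = b4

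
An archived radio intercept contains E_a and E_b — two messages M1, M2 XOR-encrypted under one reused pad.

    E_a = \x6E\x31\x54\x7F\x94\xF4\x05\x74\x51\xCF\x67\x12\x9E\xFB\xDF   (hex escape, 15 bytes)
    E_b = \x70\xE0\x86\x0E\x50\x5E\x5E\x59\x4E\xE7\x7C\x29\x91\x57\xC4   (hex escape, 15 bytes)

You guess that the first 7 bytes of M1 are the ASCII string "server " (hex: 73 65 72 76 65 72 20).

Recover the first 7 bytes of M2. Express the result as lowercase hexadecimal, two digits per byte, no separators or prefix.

First, E_a ⊕ E_b = (M1 ⊕ K) ⊕ (M2 ⊕ K) = M1 ⊕ M2, so the key drops out. Then M2 = (M1 ⊕ M2) ⊕ M1 over the first 7 bytes.
byte 0: (6e XOR 70) XOR 73 = 1e XOR 73 = 6d
byte 1: (31 XOR e0) XOR 65 = d1 XOR 65 = b4
byte 2: (54 XOR 86) XOR 72 = d2 XOR 72 = a0
byte 3: (7f XOR 0e) XOR 76 = 71 XOR 76 = 07
byte 4: (94 XOR 50) XOR 65 = c4 XOR 65 = a1
byte 5: (f4 XOR 5e) XOR 72 = aa XOR 72 = d8
byte 6: (05 XOR 5e) XOR 20 = 5b XOR 20 = 7b

6db4a007a1d87b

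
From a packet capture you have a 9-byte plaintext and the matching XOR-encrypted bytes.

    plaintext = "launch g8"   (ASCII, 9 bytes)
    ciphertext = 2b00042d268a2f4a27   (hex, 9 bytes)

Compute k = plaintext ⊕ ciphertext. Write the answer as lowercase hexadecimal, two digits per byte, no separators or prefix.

Since ciphertext = plaintext ⊕ k, XORing both sides with plaintext gives k = plaintext ⊕ ciphertext.
byte 0: 108 XOR  43 =  71
byte 1:  97 XOR   0 =  97
byte 2: 117 XOR   4 = 113
byte 3: 110 XOR  45 =  67
byte 4:  99 XOR  38 =  69
byte 5: 104 XOR 138 = 226
byte 6:  32 XOR  47 =  15
byte 7: 103 XOR  74 =  45
byte 8:  56 XOR  39 =  31

4761714345e20f2d1f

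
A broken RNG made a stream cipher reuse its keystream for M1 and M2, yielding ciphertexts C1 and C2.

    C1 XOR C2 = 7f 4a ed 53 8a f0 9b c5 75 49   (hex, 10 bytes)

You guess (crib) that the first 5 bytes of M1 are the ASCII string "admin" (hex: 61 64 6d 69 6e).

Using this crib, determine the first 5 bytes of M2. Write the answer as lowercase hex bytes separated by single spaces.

1e 2e 80 3a e4

Since C1 ⊕ C2 = M1 ⊕ M2, XORing with the guessed M1 bytes yields the corresponding M2 bytes: M2 = (C1 ⊕ C2) ⊕ M1.
127 ^  97 =  30
 74 ^ 100 =  46
237 ^ 109 = 128
 83 ^ 105 =  58
138 ^ 110 = 228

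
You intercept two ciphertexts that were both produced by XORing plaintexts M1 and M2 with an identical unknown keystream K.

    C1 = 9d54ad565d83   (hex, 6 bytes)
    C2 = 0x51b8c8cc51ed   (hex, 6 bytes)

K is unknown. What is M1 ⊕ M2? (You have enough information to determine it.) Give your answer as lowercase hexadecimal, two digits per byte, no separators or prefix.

ccec659a0c6e

C1 ⊕ C2 = (M1 ⊕ K) ⊕ (M2 ⊕ K) = M1 ⊕ M2 — the shared key cancels under XOR.
10011101 ^ 01010001 = 11001100
01010100 ^ 10111000 = 11101100
10101101 ^ 11001000 = 01100101
01010110 ^ 11001100 = 10011010
01011101 ^ 01010001 = 00001100
10000011 ^ 11101101 = 01101110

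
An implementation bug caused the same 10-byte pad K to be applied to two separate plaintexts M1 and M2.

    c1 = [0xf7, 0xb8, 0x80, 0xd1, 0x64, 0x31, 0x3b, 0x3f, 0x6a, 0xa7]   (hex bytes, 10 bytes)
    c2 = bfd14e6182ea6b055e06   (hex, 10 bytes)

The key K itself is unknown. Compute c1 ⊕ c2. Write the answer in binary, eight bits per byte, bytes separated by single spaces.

c1 ⊕ c2 = (M1 ⊕ K) ⊕ (M2 ⊕ K) = M1 ⊕ M2 — the shared key cancels under XOR.
byte 0: 247 xor 191 =  72
byte 1: 184 xor 209 = 105
byte 2: 128 xor  78 = 206
byte 3: 209 xor  97 = 176
byte 4: 100 xor 130 = 230
byte 5:  49 xor 234 = 219
byte 6:  59 xor 107 =  80
byte 7:  63 xor   5 =  58
byte 8: 106 xor  94 =  52
byte 9: 167 xor   6 = 161

01001000 01101001 11001110 10110000 11100110 11011011 01010000 00111010 00110100 10100001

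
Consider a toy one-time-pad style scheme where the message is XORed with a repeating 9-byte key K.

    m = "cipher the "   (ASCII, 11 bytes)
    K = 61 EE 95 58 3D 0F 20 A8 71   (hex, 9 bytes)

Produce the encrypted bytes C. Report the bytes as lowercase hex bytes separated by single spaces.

The 9-byte key repeats, so the effective keystream is 61 ee 95 58 3d 0f 20 a8 71 61 ee.
byte 0: 63 ⊕ 61 = 02
byte 1: 69 ⊕ ee = 87
byte 2: 70 ⊕ 95 = e5
byte 3: 68 ⊕ 58 = 30
byte 4: 65 ⊕ 3d = 58
byte 5: 72 ⊕ 0f = 7d
byte 6: 20 ⊕ 20 = 00
byte 7: 74 ⊕ a8 = dc
byte 8: 68 ⊕ 71 = 19
byte 9: 65 ⊕ 61 = 04
byte 10: 20 ⊕ ee = ce

02 87 e5 30 58 7d 00 dc 19 04 ce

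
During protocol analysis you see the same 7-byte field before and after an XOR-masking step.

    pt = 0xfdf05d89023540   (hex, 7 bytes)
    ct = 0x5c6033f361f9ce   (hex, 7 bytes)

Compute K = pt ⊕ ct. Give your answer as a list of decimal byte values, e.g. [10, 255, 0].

Since ct = pt ⊕ K, XORing both sides with pt gives K = pt ⊕ ct.
fd XOR 5c = a1
f0 XOR 60 = 90
5d XOR 33 = 6e
89 XOR f3 = 7a
02 XOR 61 = 63
35 XOR f9 = cc
40 XOR ce = 8e

[161, 144, 110, 122, 99, 204, 142]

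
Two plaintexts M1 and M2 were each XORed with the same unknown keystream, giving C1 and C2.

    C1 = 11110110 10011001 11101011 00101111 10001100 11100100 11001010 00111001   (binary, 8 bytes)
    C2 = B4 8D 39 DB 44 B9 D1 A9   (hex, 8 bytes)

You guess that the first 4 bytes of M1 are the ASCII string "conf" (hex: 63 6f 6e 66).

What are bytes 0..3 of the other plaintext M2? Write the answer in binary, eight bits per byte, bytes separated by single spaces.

First, C1 ⊕ C2 = (M1 ⊕ K) ⊕ (M2 ⊕ K) = M1 ⊕ M2, so the key drops out. Then M2 = (M1 ⊕ M2) ⊕ M1 over the first 4 bytes.
byte 0: (f6 XOR b4) XOR 63 = 42 XOR 63 = 21
byte 1: (99 XOR 8d) XOR 6f = 14 XOR 6f = 7b
byte 2: (eb XOR 39) XOR 6e = d2 XOR 6e = bc
byte 3: (2f XOR db) XOR 66 = f4 XOR 66 = 92

00100001 01111011 10111100 10010010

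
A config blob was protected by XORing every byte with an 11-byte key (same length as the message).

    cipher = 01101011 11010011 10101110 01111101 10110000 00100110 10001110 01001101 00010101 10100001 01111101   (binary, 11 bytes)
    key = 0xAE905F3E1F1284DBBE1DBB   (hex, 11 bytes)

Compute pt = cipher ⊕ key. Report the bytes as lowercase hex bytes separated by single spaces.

107 ^ 174 = 197
211 ^ 144 =  67
174 ^  95 = 241
125 ^  62 =  67
176 ^  31 = 175
 38 ^  18 =  52
142 ^ 132 =  10
 77 ^ 219 = 150
 21 ^ 190 = 171
161 ^  29 = 188
125 ^ 187 = 198

c5 43 f1 43 af 34 0a 96 ab bc c6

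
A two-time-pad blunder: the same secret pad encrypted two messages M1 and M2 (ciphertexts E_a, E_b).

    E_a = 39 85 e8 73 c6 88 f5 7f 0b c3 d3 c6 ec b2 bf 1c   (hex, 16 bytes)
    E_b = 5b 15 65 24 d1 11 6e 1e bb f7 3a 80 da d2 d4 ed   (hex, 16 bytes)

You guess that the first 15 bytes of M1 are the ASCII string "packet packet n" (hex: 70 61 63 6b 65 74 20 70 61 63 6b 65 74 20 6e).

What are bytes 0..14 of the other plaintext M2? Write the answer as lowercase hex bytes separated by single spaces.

First, E_a ⊕ E_b = (M1 ⊕ K) ⊕ (M2 ⊕ K) = M1 ⊕ M2, so the key drops out. Then M2 = (M1 ⊕ M2) ⊕ M1 over the first 15 bytes.
byte 0: (39 ^ 5b) ^ 70 = 62 ^ 70 = 12
byte 1: (85 ^ 15) ^ 61 = 90 ^ 61 = f1
byte 2: (e8 ^ 65) ^ 63 = 8d ^ 63 = ee
byte 3: (73 ^ 24) ^ 6b = 57 ^ 6b = 3c
byte 4: (c6 ^ d1) ^ 65 = 17 ^ 65 = 72
byte 5: (88 ^ 11) ^ 74 = 99 ^ 74 = ed
byte 6: (f5 ^ 6e) ^ 20 = 9b ^ 20 = bb
byte 7: (7f ^ 1e) ^ 70 = 61 ^ 70 = 11
byte 8: (0b ^ bb) ^ 61 = b0 ^ 61 = d1
byte 9: (c3 ^ f7) ^ 63 = 34 ^ 63 = 57
byte 10: (d3 ^ 3a) ^ 6b = e9 ^ 6b = 82
byte 11: (c6 ^ 80) ^ 65 = 46 ^ 65 = 23
byte 12: (ec ^ da) ^ 74 = 36 ^ 74 = 42
byte 13: (b2 ^ d2) ^ 20 = 60 ^ 20 = 40
byte 14: (bf ^ d4) ^ 6e = 6b ^ 6e = 05

12 f1 ee 3c 72 ed bb 11 d1 57 82 23 42 40 05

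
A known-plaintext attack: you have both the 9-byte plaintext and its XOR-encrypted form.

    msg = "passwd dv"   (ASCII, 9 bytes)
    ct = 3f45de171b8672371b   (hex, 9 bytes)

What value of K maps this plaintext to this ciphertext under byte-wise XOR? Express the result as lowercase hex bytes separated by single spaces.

Since ct = msg ⊕ K, XORing both sides with msg gives K = msg ⊕ ct.
byte 0: 70 ^ 3f = 4f
byte 1: 61 ^ 45 = 24
byte 2: 73 ^ de = ad
byte 3: 73 ^ 17 = 64
byte 4: 77 ^ 1b = 6c
byte 5: 64 ^ 86 = e2
byte 6: 20 ^ 72 = 52
byte 7: 64 ^ 37 = 53
byte 8: 76 ^ 1b = 6d

4f 24 ad 64 6c e2 52 53 6d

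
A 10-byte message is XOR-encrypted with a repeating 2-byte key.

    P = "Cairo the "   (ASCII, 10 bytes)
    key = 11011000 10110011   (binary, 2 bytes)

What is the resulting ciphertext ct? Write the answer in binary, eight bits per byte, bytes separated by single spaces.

10011011 11010010 10110001 11000001 10110111 10010011 10101100 11011011 10111101 10010011

The 2-byte key repeats, so the effective keystream is d8 b3 d8 b3 d8 b3 d8 b3 d8 b3.
byte 0:  67 ⊕ 216 = 155
byte 1:  97 ⊕ 179 = 210
byte 2: 105 ⊕ 216 = 177
byte 3: 114 ⊕ 179 = 193
byte 4: 111 ⊕ 216 = 183
byte 5:  32 ⊕ 179 = 147
byte 6: 116 ⊕ 216 = 172
byte 7: 104 ⊕ 179 = 219
byte 8: 101 ⊕ 216 = 189
byte 9:  32 ⊕ 179 = 147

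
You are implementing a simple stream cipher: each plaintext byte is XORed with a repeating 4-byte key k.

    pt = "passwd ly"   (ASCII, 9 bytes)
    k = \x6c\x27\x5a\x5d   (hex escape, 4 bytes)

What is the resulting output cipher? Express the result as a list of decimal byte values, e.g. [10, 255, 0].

The 4-byte key repeats, so the effective keystream is 6c 27 5a 5d 6c 27 5a 5d 6c.
byte 0: 70 XOR 6c = 1c
byte 1: 61 XOR 27 = 46
byte 2: 73 XOR 5a = 29
byte 3: 73 XOR 5d = 2e
byte 4: 77 XOR 6c = 1b
byte 5: 64 XOR 27 = 43
byte 6: 20 XOR 5a = 7a
byte 7: 6c XOR 5d = 31
byte 8: 79 XOR 6c = 15

[28, 70, 41, 46, 27, 67, 122, 49, 21]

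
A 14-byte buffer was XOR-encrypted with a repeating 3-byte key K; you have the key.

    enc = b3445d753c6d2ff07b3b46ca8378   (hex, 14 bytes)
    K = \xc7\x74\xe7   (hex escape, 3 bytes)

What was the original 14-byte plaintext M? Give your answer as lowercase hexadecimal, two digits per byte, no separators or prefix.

7430bab2488ae8849cfc322d440c

The 3-byte key repeats, so the effective keystream is c7 74 e7 c7 74 e7 c7 74 e7 c7 74 e7 c7 74.
byte 0: b3 ⊕ c7 = 74
byte 1: 44 ⊕ 74 = 30
byte 2: 5d ⊕ e7 = ba
byte 3: 75 ⊕ c7 = b2
byte 4: 3c ⊕ 74 = 48
byte 5: 6d ⊕ e7 = 8a
byte 6: 2f ⊕ c7 = e8
byte 7: f0 ⊕ 74 = 84
byte 8: 7b ⊕ e7 = 9c
byte 9: 3b ⊕ c7 = fc
byte 10: 46 ⊕ 74 = 32
byte 11: ca ⊕ e7 = 2d
byte 12: 83 ⊕ c7 = 44
byte 13: 78 ⊕ 74 = 0c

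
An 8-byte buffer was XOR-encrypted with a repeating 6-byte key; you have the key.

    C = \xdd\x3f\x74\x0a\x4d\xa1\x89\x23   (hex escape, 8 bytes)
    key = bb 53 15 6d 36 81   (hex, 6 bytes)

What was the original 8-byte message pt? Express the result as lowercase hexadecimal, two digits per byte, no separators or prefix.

The 6-byte key repeats, so the effective keystream is bb 53 15 6d 36 81 bb 53.
byte 0: 11011101 ^ 10111011 = 01100110
byte 1: 00111111 ^ 01010011 = 01101100
byte 2: 01110100 ^ 00010101 = 01100001
byte 3: 00001010 ^ 01101101 = 01100111
byte 4: 01001101 ^ 00110110 = 01111011
byte 5: 10100001 ^ 10000001 = 00100000
byte 6: 10001001 ^ 10111011 = 00110010
byte 7: 00100011 ^ 01010011 = 01110000

666c61677b203270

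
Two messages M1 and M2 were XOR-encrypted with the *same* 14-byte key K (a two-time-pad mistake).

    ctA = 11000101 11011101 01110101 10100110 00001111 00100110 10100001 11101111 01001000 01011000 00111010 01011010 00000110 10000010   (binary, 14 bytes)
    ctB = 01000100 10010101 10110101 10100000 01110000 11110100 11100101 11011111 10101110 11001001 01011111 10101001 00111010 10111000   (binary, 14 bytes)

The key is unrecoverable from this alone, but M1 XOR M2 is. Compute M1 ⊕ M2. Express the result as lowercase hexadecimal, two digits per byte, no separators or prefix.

ctA ⊕ ctB = (M1 ⊕ K) ⊕ (M2 ⊕ K) = M1 ⊕ M2 — the shared key cancels under XOR.
c5 ⊕ 44 = 81
dd ⊕ 95 = 48
75 ⊕ b5 = c0
a6 ⊕ a0 = 06
0f ⊕ 70 = 7f
26 ⊕ f4 = d2
a1 ⊕ e5 = 44
ef ⊕ df = 30
48 ⊕ ae = e6
58 ⊕ c9 = 91
3a ⊕ 5f = 65
5a ⊕ a9 = f3
06 ⊕ 3a = 3c
82 ⊕ b8 = 3a

8148c0067fd24430e69165f33c3a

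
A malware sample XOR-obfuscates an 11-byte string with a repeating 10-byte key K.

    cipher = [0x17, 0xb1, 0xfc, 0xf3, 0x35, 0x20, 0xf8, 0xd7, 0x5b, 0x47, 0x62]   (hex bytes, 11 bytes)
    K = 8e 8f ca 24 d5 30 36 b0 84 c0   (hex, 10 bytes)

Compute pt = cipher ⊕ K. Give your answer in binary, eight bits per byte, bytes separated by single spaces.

10011001 00111110 00110110 11010111 11100000 00010000 11001110 01100111 11011111 10000111 11101100

The 10-byte key repeats, so the effective keystream is 8e 8f ca 24 d5 30 36 b0 84 c0 8e.
byte 0: 00010111 xor 10001110 = 10011001
byte 1: 10110001 xor 10001111 = 00111110
byte 2: 11111100 xor 11001010 = 00110110
byte 3: 11110011 xor 00100100 = 11010111
byte 4: 00110101 xor 11010101 = 11100000
byte 5: 00100000 xor 00110000 = 00010000
byte 6: 11111000 xor 00110110 = 11001110
byte 7: 11010111 xor 10110000 = 01100111
byte 8: 01011011 xor 10000100 = 11011111
byte 9: 01000111 xor 11000000 = 10000111
byte 10: 01100010 xor 10001110 = 11101100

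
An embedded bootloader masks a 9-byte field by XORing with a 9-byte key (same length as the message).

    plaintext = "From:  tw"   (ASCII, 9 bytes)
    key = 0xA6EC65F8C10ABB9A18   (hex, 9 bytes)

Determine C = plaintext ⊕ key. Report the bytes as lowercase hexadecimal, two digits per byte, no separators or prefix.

e09e0a95fb2a9bee6f

46 ⊕ a6 = e0
72 ⊕ ec = 9e
6f ⊕ 65 = 0a
6d ⊕ f8 = 95
3a ⊕ c1 = fb
20 ⊕ 0a = 2a
20 ⊕ bb = 9b
74 ⊕ 9a = ee
77 ⊕ 18 = 6f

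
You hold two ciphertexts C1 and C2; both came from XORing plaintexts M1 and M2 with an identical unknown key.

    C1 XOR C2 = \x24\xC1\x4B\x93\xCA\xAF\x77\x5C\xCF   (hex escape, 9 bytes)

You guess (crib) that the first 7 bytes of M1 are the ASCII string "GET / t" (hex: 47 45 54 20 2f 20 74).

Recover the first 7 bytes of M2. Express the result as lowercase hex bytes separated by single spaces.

63 84 1f b3 e5 8f 03

Since C1 ⊕ C2 = M1 ⊕ M2, XORing with the guessed M1 bytes yields the corresponding M2 bytes: M2 = (C1 ⊕ C2) ⊕ M1.
24 ⊕ 47 = 63
c1 ⊕ 45 = 84
4b ⊕ 54 = 1f
93 ⊕ 20 = b3
ca ⊕ 2f = e5
af ⊕ 20 = 8f
77 ⊕ 74 = 03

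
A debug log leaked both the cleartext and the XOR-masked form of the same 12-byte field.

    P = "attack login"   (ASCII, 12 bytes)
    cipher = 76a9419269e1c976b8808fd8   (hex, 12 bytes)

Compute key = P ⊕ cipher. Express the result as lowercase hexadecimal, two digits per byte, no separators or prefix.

17dd35f30a8ae91ad7e7e6b6

Since cipher = P ⊕ key, XORing both sides with P gives key = P ⊕ cipher.
byte 0: 61 ⊕ 76 = 17
byte 1: 74 ⊕ a9 = dd
byte 2: 74 ⊕ 41 = 35
byte 3: 61 ⊕ 92 = f3
byte 4: 63 ⊕ 69 = 0a
byte 5: 6b ⊕ e1 = 8a
byte 6: 20 ⊕ c9 = e9
byte 7: 6c ⊕ 76 = 1a
byte 8: 6f ⊕ b8 = d7
byte 9: 67 ⊕ 80 = e7
byte 10: 69 ⊕ 8f = e6
byte 11: 6e ⊕ d8 = b6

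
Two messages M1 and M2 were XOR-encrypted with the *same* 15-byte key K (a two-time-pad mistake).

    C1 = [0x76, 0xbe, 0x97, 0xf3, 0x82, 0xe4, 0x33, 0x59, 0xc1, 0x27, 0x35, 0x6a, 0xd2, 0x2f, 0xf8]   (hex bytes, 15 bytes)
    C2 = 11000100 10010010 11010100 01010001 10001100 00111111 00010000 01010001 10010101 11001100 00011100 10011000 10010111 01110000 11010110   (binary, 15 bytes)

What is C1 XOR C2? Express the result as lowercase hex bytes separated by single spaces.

b2 2c 43 a2 0e db 23 08 54 eb 29 f2 45 5f 2e

C1 ⊕ C2 = (M1 ⊕ K) ⊕ (M2 ⊕ K) = M1 ⊕ M2 — the shared key cancels under XOR.
76 XOR c4 = b2
be XOR 92 = 2c
97 XOR d4 = 43
f3 XOR 51 = a2
82 XOR 8c = 0e
e4 XOR 3f = db
33 XOR 10 = 23
59 XOR 51 = 08
c1 XOR 95 = 54
27 XOR cc = eb
35 XOR 1c = 29
6a XOR 98 = f2
d2 XOR 97 = 45
2f XOR 70 = 5f
f8 XOR d6 = 2e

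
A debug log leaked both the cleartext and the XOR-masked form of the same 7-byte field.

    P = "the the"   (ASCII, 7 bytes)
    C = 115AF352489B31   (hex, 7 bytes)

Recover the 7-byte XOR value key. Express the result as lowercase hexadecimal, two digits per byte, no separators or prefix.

Since C = P ⊕ key, XORing both sides with P gives key = P ⊕ C.
01110100 ^ 00010001 = 01100101
01101000 ^ 01011010 = 00110010
01100101 ^ 11110011 = 10010110
00100000 ^ 01010010 = 01110010
01110100 ^ 01001000 = 00111100
01101000 ^ 10011011 = 11110011
01100101 ^ 00110001 = 01010100

653296723cf354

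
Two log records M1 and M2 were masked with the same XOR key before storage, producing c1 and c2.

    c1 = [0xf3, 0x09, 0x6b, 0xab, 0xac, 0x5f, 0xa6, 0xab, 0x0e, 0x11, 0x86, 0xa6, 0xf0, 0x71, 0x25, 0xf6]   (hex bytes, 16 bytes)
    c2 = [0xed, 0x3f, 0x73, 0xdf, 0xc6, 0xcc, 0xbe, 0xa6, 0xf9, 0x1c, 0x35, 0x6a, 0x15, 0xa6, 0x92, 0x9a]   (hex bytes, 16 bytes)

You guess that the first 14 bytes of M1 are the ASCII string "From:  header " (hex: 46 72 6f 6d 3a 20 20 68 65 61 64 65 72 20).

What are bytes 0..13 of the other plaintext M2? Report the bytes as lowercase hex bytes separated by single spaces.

58 44 77 19 50 b3 38 65 92 6c d7 a9 97 f7

First, c1 ⊕ c2 = (M1 ⊕ K) ⊕ (M2 ⊕ K) = M1 ⊕ M2, so the key drops out. Then M2 = (M1 ⊕ M2) ⊕ M1 over the first 14 bytes.
byte 0: (f3 ^ ed) ^ 46 = 1e ^ 46 = 58
byte 1: (09 ^ 3f) ^ 72 = 36 ^ 72 = 44
byte 2: (6b ^ 73) ^ 6f = 18 ^ 6f = 77
byte 3: (ab ^ df) ^ 6d = 74 ^ 6d = 19
byte 4: (ac ^ c6) ^ 3a = 6a ^ 3a = 50
byte 5: (5f ^ cc) ^ 20 = 93 ^ 20 = b3
byte 6: (a6 ^ be) ^ 20 = 18 ^ 20 = 38
byte 7: (ab ^ a6) ^ 68 = 0d ^ 68 = 65
byte 8: (0e ^ f9) ^ 65 = f7 ^ 65 = 92
byte 9: (11 ^ 1c) ^ 61 = 0d ^ 61 = 6c
byte 10: (86 ^ 35) ^ 64 = b3 ^ 64 = d7
byte 11: (a6 ^ 6a) ^ 65 = cc ^ 65 = a9
byte 12: (f0 ^ 15) ^ 72 = e5 ^ 72 = 97
byte 13: (71 ^ a6) ^ 20 = d7 ^ 20 = f7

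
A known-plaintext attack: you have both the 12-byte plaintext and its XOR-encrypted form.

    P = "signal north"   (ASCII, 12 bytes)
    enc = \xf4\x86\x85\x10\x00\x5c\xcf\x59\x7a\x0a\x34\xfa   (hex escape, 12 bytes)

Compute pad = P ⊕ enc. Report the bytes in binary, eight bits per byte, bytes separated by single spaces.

Since enc = P ⊕ pad, XORing both sides with P gives pad = P ⊕ enc.
byte 0: 73 XOR f4 = 87
byte 1: 69 XOR 86 = ef
byte 2: 67 XOR 85 = e2
byte 3: 6e XOR 10 = 7e
byte 4: 61 XOR 00 = 61
byte 5: 6c XOR 5c = 30
byte 6: 20 XOR cf = ef
byte 7: 6e XOR 59 = 37
byte 8: 6f XOR 7a = 15
byte 9: 72 XOR 0a = 78
byte 10: 74 XOR 34 = 40
byte 11: 68 XOR fa = 92

10000111 11101111 11100010 01111110 01100001 00110000 11101111 00110111 00010101 01111000 01000000 10010010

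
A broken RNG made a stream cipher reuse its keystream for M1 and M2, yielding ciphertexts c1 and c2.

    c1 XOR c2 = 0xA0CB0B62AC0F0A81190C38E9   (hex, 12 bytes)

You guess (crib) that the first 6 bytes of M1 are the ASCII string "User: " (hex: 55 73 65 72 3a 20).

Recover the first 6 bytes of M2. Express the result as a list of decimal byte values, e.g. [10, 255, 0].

Since c1 ⊕ c2 = M1 ⊕ M2, XORing with the guessed M1 bytes yields the corresponding M2 bytes: M2 = (c1 ⊕ c2) ⊕ M1.
byte 0: 160 ⊕  85 = 245
byte 1: 203 ⊕ 115 = 184
byte 2:  11 ⊕ 101 = 110
byte 3:  98 ⊕ 114 =  16
byte 4: 172 ⊕  58 = 150
byte 5:  15 ⊕  32 =  47

[245, 184, 110, 16, 150, 47]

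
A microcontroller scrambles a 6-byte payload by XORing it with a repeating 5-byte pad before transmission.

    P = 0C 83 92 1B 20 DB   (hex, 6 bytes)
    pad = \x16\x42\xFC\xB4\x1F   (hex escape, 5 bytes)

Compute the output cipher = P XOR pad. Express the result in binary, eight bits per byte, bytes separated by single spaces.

The 5-byte key repeats, so the effective keystream is 16 42 fc b4 1f 16.
byte 0: 00001100 ⊕ 00010110 = 00011010
byte 1: 10000011 ⊕ 01000010 = 11000001
byte 2: 10010010 ⊕ 11111100 = 01101110
byte 3: 00011011 ⊕ 10110100 = 10101111
byte 4: 00100000 ⊕ 00011111 = 00111111
byte 5: 11011011 ⊕ 00010110 = 11001101

00011010 11000001 01101110 10101111 00111111 11001101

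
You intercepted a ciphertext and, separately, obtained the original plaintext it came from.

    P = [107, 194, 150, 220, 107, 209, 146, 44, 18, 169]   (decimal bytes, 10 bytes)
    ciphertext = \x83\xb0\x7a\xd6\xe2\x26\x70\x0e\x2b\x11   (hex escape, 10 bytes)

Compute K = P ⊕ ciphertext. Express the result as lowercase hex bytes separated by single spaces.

Since ciphertext = P ⊕ K, XORing both sides with P gives K = P ⊕ ciphertext.
6b ⊕ 83 = e8
c2 ⊕ b0 = 72
96 ⊕ 7a = ec
dc ⊕ d6 = 0a
6b ⊕ e2 = 89
d1 ⊕ 26 = f7
92 ⊕ 70 = e2
2c ⊕ 0e = 22
12 ⊕ 2b = 39
a9 ⊕ 11 = b8

e8 72 ec 0a 89 f7 e2 22 39 b8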